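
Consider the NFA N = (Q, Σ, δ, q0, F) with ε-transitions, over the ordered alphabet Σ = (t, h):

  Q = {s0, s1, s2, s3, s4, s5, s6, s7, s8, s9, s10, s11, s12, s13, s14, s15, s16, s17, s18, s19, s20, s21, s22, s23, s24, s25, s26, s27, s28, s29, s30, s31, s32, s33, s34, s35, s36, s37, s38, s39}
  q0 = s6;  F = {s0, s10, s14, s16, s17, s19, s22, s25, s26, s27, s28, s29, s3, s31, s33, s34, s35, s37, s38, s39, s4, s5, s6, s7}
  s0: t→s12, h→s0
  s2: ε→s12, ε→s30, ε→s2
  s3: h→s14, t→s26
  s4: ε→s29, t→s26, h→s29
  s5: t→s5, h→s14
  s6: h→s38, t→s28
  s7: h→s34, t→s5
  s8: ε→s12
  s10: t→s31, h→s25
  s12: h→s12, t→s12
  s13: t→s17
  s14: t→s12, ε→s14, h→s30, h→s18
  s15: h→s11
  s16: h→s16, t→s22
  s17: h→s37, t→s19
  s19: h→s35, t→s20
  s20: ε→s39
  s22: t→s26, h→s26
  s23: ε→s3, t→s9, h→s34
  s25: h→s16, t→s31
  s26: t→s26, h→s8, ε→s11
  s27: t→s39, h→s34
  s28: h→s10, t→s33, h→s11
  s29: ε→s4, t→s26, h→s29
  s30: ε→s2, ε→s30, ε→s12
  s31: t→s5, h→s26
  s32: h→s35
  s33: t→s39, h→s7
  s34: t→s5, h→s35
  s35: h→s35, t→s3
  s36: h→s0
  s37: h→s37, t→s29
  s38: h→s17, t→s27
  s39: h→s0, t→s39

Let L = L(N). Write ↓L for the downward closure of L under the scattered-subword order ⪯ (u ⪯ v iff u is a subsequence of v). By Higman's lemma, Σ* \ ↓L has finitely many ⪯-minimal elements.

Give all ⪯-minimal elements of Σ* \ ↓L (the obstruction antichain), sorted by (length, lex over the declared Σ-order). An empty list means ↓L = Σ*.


Antichain: [tttht, ththh, httht, hhhtth].

|Q|=40, |F|=24, |δ|=71 (13 ε).
min D↑ (24 st, q0=0, F={20}): 0:t→1,h→2 1:t→3,h→4 2:t→5,h→6 3:t→7,h→8 4:t→9,h→10 5:t→7,h→11 6:t→12,h→13 7:t→7,h→14 8:t→15,h→11 9:t→15,h→16 10:t→9,h→17 11:t→15,h→18 12:t→7,h→18 13:t→19,h→13 14:t→20,h→14 15:t→15,h→21 16:t→16,h→20 17:t→22,h→17 18:t→23,h→18 19:t→16,h→19 20:t→20,h→20 21:t→20,h→20 22:t→16,h→16 23:t→16,h→21.
'tttht': N↓-sim [31, 27, 19, 12, 7, 1] end={s12} — reject; 5/5 single-dels accept.
'ththh': N↓-sim [31, 27, 21, 12, 8, 5] end={s12,s18,s2,s30,s8} — reject; 5/5 del acc.
'httht': |S_i|=[31, 28, 21, 13, 7, 1] end={s12} rej; 5/5 deletions ∈↓L.
'hhhtth': |S_i|=[31, 28, 24, 16, 12, 4, 2] end={s12,s8} rej; 6/6 single-dels accept.
4 words, ⪯-incomp.


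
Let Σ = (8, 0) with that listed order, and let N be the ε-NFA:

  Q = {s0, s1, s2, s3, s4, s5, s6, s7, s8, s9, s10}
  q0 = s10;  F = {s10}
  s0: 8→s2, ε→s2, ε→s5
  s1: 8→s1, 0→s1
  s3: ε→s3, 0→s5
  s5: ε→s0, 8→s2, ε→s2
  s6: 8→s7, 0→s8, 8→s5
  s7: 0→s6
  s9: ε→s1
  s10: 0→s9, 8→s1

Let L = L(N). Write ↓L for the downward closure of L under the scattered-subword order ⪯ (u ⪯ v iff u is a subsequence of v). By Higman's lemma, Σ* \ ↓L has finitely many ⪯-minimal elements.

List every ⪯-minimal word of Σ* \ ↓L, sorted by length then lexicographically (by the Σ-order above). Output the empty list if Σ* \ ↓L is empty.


min(Σ*\↓L) = [8, 0].

|Q|=11, |F|=1, |δ|=17 (6 ε).
min D↑ (2 st, q0=0, F={1}): 0:8→1,0→1 1:8→1,0→1.
'8': run [3, 1] end={s1} — reject; 1/1 deletions ∈↓L.
'0': run [3, 2] end={s1,s9} — reject; 1/1 single-dels accept.
2 words, ⪯-incomp.


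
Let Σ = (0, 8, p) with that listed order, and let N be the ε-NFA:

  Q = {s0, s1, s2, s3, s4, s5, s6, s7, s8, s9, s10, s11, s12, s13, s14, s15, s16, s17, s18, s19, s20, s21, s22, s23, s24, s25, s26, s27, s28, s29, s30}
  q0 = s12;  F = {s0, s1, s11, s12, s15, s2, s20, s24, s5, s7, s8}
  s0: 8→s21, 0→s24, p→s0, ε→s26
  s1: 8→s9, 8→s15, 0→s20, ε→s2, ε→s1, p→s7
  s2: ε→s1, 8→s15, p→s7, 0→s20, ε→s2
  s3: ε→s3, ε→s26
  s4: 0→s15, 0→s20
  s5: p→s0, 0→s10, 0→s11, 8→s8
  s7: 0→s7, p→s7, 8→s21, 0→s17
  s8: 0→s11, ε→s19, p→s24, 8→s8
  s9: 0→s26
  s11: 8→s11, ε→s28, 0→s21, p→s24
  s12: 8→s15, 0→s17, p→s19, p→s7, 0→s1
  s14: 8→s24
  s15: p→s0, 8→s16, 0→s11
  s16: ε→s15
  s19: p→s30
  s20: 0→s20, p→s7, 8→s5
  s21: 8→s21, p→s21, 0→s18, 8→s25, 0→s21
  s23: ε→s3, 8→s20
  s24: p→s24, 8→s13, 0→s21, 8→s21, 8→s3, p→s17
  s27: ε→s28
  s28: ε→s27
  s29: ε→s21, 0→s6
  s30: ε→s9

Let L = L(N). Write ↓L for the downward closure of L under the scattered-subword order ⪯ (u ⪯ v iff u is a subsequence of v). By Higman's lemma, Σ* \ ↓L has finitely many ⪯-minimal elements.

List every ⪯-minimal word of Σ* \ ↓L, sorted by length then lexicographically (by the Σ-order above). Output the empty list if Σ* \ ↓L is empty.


Antichain: [p8, 800, 0088p0].

|Q|=31, |F|=11, |δ|=68 (15 ε).
min D↑ (11 st, q0=0, F={7}): 0:0→1,8→2,p→3 1:0→4,8→2,p→3 2:0→5,8→2,p→6 3:0→3,8→7,p→3 4:0→4,8→8,p→3 5:0→7,8→5,p→9 6:0→9,8→7,p→6 7:0→7,8→7,p→7 8:0→5,8→10,p→6 9:0→7,8→7,p→9 10:0→5,8→10,p→9 (ε-aug+det+¬).
'p8': N↓-sim [25, 13, 6] end={s13,s18,s21,s25,s26,s3} — reject; 2/2 deletions ∈↓L.
'800': run [25, 20, 12, 3] end={s18,s21,s25} ∉↓L; 3/3 single-dels accept.
'0088p0': |S_i|=[25, 24, 20, 18, 15, 10, 4] end={s18,s21,s25,s26} ∉↓L; 6/6 del acc.
3 obstructions.


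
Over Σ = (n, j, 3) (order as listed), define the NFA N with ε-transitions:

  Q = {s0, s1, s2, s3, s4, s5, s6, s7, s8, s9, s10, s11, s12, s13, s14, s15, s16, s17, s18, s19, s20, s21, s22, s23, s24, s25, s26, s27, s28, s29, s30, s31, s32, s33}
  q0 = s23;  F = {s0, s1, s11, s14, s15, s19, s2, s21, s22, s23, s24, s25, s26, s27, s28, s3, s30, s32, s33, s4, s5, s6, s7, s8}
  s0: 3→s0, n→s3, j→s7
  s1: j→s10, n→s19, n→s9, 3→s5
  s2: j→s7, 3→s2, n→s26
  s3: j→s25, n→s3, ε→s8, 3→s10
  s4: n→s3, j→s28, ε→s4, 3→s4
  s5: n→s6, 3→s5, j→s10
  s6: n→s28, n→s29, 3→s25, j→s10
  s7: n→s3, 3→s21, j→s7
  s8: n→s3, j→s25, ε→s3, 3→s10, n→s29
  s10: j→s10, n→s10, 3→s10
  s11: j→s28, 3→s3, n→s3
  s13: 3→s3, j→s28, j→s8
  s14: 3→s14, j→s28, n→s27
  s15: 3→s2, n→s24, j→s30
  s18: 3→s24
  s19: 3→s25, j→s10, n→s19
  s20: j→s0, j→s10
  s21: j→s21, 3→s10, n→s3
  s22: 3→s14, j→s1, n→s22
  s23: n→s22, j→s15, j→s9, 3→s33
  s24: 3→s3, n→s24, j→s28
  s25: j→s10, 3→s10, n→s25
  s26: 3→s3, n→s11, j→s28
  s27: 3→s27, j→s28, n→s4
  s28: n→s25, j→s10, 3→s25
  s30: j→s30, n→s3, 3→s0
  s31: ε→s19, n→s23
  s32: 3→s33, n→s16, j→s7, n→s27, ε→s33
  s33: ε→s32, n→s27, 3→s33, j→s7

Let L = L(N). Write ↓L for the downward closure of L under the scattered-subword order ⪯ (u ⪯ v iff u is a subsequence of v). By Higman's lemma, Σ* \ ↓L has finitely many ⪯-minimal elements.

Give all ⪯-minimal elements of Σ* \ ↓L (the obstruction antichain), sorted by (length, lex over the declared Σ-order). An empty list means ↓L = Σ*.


|Q|=34, |F|=24, |δ|=93 (6 ε).
min D↑ (23 st, q0=0, F={12}): 0:n→1,j→2,3→3 1:n→1,j→4,3→5 2:n→6,j→7,3→8 3:n→9,j→10,3→3 4:n→11,j→12,3→13 5:n→9,j→14,3→5 6:n→6,j→14,3→15 7:n→15,j→7,3→16 8:n→17,j→10,3→8 9:n→18,j→14,3→9 10:n→15,j→10,3→19 11:n→11,j→12,3→20 12:n→12,j→12,3→12 13:n→21,j→12,3→13 14:n→20,j→12,3→20 15:n→15,j→20,3→12 16:n→15,j→10,3→16 17:n→22,j→14,3→15 18:n→15,j→14,3→18 19:n→15,j→19,3→12 20:n→20,j→12,3→12 21:n→14,j→12,3→20 22:n→15,j→14,3→15 (ε-aug+det+¬).
'njj': run [28, 19, 9, 1] end={s10} ∉↓L; 3/3 single-dels accept.
'jn33': run [28, 20, 12, 5, 1] end={s10} rej; 4/4 deletions ∈↓L.
'jjn3': N↓-sim [28, 20, 10, 5, 1] end={s10} ∉↓L; 4/4 del acc.
'3jn3': |S_i|=[28, 20, 8, 5, 1] end={s10} ∉↓L; 4/4 deletions ∈↓L.
'3j33': run [28, 20, 8, 6, 1] end={s10} — reject; 4/4 del acc.
'3nnn3': run [28, 20, 12, 8, 5, 1] end={s10} ∉↓L; 5/5 deletions ∈↓L.
6 obstructions.

min(Σ*\↓L) = [njj, jn33, jjn3, 3jn3, 3j33, 3nnn3].


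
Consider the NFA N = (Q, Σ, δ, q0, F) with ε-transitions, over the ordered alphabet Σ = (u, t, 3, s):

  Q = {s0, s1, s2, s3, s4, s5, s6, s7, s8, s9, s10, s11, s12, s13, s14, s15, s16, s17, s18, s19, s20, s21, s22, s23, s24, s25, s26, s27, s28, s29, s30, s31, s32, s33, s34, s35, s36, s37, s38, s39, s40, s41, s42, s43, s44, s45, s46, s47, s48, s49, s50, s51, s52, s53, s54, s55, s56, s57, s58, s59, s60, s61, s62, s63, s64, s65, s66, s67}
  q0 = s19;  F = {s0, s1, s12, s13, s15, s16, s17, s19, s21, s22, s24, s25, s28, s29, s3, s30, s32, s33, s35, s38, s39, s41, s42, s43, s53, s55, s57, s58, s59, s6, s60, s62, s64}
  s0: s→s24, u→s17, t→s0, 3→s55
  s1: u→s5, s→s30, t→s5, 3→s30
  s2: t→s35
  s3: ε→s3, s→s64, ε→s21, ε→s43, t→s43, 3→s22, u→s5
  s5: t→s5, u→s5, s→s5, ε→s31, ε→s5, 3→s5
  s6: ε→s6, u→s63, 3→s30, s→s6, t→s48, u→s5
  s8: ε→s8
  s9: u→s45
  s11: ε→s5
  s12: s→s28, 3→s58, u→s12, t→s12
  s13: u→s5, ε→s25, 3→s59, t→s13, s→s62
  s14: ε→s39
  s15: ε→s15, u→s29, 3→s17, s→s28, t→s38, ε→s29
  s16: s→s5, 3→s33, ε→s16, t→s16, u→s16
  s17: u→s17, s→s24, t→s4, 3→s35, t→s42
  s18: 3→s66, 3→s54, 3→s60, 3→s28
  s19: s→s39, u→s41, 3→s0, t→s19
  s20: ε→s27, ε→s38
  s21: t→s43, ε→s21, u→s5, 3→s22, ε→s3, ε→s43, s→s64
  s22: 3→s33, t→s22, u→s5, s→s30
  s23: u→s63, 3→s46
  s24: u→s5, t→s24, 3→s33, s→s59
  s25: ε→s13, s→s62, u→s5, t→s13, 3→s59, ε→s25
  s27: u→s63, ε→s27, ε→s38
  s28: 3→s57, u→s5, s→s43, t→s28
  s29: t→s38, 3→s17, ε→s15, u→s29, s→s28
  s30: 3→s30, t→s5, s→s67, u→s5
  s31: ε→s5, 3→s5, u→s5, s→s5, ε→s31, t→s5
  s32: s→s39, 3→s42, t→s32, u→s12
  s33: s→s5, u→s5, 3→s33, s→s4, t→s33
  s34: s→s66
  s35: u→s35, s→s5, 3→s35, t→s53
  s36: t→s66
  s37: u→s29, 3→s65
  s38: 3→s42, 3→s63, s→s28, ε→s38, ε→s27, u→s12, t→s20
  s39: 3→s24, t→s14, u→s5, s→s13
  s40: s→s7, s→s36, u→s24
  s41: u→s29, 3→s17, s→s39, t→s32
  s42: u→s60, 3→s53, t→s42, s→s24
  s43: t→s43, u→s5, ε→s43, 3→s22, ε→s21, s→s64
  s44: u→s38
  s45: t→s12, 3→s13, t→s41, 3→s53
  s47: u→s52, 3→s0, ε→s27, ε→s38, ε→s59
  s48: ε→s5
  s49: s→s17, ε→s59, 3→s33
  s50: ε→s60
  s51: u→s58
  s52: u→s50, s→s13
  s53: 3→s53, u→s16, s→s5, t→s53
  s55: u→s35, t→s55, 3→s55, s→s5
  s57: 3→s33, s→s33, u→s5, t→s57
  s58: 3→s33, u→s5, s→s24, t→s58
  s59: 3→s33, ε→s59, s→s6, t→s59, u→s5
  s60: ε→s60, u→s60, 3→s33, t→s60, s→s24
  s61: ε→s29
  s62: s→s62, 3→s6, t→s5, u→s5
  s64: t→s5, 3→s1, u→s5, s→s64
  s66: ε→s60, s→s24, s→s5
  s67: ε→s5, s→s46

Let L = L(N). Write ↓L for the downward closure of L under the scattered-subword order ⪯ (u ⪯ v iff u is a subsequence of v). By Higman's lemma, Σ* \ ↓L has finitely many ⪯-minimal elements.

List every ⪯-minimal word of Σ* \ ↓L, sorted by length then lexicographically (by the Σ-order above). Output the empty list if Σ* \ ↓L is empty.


min(Σ*\↓L) = [su, 33s, ssst, utu3u, uus3ss].

|Q|=68, |F|=33, |δ|=215 (40 ε).
min D↑ (30 st, q0=0, F={9}): 0:u→1,t→0,3→2,s→3 1:u→4,t→5,3→6,s→3 2:u→6,t→2,3→7,s→8 3:u→9,t→3,3→8,s→10 4:u→4,t→11,3→6,s→12 5:u→13,t→5,3→14,s→3 6:u→6,t→14,3→15,s→8 7:u→15,t→7,3→7,s→9 8:u→9,t→8,3→16,s→17 9:u→9,t→9,3→9,s→9 10:u→9,t→10,3→17,s→18 11:u→13,t→11,3→14,s→12 12:u→9,t→12,3→19,s→20 13:u→13,t→13,3→21,s→12 14:u→22,t→14,3→23,s→8 15:u→15,t→23,3→15,s→9 16:u→9,t→16,3→16,s→9 17:u→9,t→17,3→16,s→24 18:u→9,t→9,3→24,s→18 19:u→9,t→19,3→16,s→16 20:u→9,t→20,3→25,s→26 21:u→9,t→21,3→16,s→8 22:u→22,t→22,3→16,s→8 23:u→27,t→23,3→23,s→9 24:u→9,t→9,3→28,s→24 25:u→9,t→25,3→16,s→28 26:u→9,t→9,3→29,s→26 27:u→27,t→27,3→16,s→9 28:u→9,t→9,3→28,s→9 29:u→9,t→9,3→28,s→28 [Hopcroft].
'su': N↓-sim [43, 25, 3] end={s31,s5,s63} — reject; 2/2 deletions ∈↓L.
'33s': |S_i|=[43, 24, 11, 5] end={s31,s4,s46,s5,s67} ∉↓L; 3/3 del acc.
'ssst': run [43, 25, 20, 12, 3] end={s31,s48,s5} — reject; 4/4 deletions ∈↓L.
'utu3u': run [43, 40, 35, 24, 16, 3] end={s31,s5,s63} ∉↓L; 5/5 del acc.
'uus3ss': N↓-sim [43, 40, 33, 20, 10, 7, 5] end={s31,s4,s46,s5,s67} ∉↓L; 6/6 deletions ∈↓L.
5 words, ⪯-incomp.


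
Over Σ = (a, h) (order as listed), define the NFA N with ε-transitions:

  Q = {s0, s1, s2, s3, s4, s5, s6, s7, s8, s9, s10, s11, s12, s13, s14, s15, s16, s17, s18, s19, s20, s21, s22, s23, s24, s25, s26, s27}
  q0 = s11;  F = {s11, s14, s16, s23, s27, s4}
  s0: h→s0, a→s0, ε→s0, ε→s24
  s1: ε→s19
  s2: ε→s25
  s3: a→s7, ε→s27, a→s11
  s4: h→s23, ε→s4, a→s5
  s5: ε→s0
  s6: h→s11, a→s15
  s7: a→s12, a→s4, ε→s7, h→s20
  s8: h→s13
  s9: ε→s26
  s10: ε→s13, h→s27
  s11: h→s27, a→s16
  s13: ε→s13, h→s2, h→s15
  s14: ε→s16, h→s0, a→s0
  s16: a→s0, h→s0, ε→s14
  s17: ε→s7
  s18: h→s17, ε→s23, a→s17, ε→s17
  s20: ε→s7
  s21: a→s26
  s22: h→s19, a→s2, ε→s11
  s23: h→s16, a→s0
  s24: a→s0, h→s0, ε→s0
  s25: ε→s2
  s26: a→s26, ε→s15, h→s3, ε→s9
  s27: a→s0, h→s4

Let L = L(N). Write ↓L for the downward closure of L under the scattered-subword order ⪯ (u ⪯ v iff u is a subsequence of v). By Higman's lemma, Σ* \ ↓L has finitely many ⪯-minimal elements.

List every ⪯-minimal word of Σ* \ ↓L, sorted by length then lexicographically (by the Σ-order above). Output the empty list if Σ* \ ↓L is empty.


Antichain: [aa, ah, ha, hhhhh].

|Q|=28, |F|=6, |δ|=56 (22 ε).
min D↑ (6 st, q0=0, F={3}): 0:a→1,h→2 1:a→3,h→3 2:a→3,h→4 3:a→3,h→3 4:a→3,h→5 5:a→3,h→1 (ε-aug+det+¬).
'aa': run [9, 5, 2] end={s0,s24} — reject; 2/2 del acc.
'ah': |S_i|=[9, 5, 2] end={s0,s24} — reject; 2/2 del acc.
'ha': N↓-sim [9, 8, 3] end={s0,s24,s5} rej; 2/2 del acc.
'hhhhh': N↓-sim [9, 8, 7, 5, 4, 2] end={s0,s24} — reject; 5/5 del acc.
4 words, ⪯-incomp.


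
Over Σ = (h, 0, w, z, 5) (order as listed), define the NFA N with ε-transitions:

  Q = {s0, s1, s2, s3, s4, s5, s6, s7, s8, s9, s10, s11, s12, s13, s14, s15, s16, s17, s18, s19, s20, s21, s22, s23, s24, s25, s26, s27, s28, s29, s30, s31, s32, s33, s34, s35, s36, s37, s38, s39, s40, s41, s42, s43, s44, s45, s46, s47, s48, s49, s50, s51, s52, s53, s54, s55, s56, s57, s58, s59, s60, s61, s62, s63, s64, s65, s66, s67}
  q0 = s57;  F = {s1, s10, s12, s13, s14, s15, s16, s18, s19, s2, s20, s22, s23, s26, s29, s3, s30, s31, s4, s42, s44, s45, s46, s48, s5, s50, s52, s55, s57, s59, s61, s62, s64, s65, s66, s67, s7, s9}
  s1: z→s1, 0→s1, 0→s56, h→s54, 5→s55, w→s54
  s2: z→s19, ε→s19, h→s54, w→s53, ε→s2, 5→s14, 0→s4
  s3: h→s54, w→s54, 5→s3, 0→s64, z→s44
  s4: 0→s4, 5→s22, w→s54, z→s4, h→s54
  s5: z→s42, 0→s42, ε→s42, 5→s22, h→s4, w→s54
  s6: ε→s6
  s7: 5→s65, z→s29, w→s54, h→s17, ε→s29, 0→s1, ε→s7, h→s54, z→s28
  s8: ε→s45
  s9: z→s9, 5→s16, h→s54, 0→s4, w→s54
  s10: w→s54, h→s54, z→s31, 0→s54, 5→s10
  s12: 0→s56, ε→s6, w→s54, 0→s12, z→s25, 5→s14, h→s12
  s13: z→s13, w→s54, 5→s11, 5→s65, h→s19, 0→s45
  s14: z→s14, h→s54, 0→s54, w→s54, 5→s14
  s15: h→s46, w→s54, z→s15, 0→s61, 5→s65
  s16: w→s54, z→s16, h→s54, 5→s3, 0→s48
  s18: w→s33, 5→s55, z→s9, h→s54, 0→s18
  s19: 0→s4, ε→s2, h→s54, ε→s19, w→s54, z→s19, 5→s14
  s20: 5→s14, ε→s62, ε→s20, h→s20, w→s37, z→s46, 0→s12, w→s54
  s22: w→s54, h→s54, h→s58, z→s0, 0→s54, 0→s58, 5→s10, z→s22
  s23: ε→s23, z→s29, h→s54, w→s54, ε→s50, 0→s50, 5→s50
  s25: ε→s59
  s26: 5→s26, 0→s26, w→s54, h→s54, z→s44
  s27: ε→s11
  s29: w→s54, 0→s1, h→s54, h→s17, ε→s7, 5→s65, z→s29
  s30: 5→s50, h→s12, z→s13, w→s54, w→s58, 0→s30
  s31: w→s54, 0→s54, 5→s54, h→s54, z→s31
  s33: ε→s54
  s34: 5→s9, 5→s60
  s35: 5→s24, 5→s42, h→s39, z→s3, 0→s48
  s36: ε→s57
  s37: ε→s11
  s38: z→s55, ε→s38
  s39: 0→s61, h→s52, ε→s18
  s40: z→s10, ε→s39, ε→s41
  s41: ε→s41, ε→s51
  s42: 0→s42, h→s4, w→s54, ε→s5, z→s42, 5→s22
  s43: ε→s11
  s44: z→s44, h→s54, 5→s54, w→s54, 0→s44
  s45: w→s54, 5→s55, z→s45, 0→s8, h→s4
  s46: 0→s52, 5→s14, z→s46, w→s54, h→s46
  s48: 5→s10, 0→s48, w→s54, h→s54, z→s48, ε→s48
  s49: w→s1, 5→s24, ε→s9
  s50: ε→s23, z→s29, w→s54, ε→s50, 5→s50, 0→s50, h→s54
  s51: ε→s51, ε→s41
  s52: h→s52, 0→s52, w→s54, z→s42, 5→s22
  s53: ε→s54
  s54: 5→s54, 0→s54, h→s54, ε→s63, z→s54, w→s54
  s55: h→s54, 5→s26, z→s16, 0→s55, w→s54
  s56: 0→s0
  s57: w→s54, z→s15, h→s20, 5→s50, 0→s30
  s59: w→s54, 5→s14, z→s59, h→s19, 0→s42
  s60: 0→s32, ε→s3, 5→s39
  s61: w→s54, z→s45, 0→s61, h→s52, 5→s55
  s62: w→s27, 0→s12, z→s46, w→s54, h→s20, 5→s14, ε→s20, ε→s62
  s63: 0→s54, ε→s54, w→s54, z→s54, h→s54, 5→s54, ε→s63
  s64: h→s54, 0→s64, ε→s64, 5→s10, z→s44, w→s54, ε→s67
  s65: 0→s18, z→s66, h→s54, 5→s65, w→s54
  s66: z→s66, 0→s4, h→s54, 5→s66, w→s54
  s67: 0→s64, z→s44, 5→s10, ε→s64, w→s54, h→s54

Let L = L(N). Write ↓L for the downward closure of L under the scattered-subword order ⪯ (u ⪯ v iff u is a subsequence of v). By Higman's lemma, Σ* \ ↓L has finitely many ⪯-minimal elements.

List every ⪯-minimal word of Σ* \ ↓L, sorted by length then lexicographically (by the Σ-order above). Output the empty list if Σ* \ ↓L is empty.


min(Σ*\↓L) = [w, 5h, h50, 0zhh, z055z5, z5z050].

|Q|=68, |F|=38, |δ|=272 (44 ε).
min D↑ (33 st, q0=0, F={3}): 0:h→1,0→2,w→3,z→4,5→5 1:h→1,0→6,w→3,z→7,5→8 2:h→6,0→2,w→3,z→9,5→5 3:h→3,0→3,w→3,z→3,5→3 4:h→7,0→10,w→3,z→4,5→11 5:h→3,0→5,w→3,z→12,5→5 6:h→6,0→6,w→3,z→13,5→8 7:h→7,0→14,w→3,z→7,5→8 8:h→3,0→3,w→3,z→8,5→8 9:h→15,0→16,w→3,z→9,5→11 10:h→14,0→10,w→3,z→16,5→17 11:h→3,0→18,w→3,z→19,5→11 12:h→3,0→20,w→3,z→12,5→11 13:h→15,0→21,w→3,z→13,5→8 14:h→14,0→14,w→3,z→21,5→22 15:h→3,0→23,w→3,z→15,5→8 16:h→23,0→16,w→3,z→16,5→17 17:h→3,0→17,w→3,z→24,5→25 18:h→3,0→18,w→3,z→26,5→17 19:h→3,0→23,w→3,z→19,5→19 20:h→3,0→20,w→3,z→20,5→17 21:h→23,0→21,w→3,z→21,5→22 22:h→3,0→3,w→3,z→22,5→27 23:h→3,0→23,w→3,z→23,5→22 24:h→3,0→28,w→3,z→24,5→29 25:h→3,0→25,w→3,z→30,5→25 26:h→3,0→23,w→3,z→26,5→24 27:h→3,0→3,w→3,z→31,5→27 28:h→3,0→28,w→3,z→28,5→27 29:h→3,0→32,w→3,z→30,5→29 30:h→3,0→30,w→3,z→30,5→3 31:h→3,0→3,w→3,z→31,5→3 32:h→3,0→32,w→3,z→30,5→27.
'w': N↓-sim [53, 8] end={s11,s27,s33,s37,s53,s54,s58,s63} rej; 1/1 deletions ∈↓L.
'5h': |S_i|=[53, 31, 4] end={s17,s54,s58,s63} rej; 2/2 single-dels accept.
'h50': |S_i|=[53, 27, 8, 3] end={s54,s58,s63} rej; 3/3 deletions ∈↓L.
'0zhh': run [53, 46, 39, 13, 3] end={s54,s58,s63} rej; 4/4 single-dels accept.
'z055z5': run [53, 43, 27, 15, 9, 4, 2] end={s54,s63} ∉↓L; 6/6 deletions ∈↓L.
'z5z050': run [53, 43, 23, 17, 12, 7, 3] end={s54,s58,s63} — reject; 6/6 deletions ∈↓L.
6 minimals (antichain).


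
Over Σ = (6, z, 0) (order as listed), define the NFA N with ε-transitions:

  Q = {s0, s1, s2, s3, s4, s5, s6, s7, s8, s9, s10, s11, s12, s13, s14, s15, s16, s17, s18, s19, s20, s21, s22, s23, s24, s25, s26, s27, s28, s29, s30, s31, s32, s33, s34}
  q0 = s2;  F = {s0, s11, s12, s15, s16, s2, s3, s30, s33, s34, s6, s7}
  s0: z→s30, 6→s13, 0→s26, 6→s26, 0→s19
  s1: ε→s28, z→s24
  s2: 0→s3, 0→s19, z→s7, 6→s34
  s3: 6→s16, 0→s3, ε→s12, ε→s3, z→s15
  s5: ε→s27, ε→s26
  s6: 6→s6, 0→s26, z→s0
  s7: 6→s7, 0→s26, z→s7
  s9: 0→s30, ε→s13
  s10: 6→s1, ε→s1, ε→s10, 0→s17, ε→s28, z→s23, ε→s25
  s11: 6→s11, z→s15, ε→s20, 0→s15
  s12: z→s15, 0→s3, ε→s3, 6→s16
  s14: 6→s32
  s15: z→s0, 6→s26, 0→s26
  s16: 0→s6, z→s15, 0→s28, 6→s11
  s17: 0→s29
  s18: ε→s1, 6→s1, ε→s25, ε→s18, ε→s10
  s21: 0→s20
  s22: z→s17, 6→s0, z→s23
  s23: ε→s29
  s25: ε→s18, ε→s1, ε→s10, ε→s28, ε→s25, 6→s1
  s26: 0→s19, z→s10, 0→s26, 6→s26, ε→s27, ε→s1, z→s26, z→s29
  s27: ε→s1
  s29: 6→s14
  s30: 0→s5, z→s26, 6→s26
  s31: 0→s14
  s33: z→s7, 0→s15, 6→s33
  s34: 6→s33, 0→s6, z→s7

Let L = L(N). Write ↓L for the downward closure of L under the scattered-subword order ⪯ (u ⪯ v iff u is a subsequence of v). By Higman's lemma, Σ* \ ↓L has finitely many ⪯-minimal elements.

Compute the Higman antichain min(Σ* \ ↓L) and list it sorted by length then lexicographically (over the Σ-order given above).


|Q|=35, |F|=12, |δ|=86 (25 ε).
min D↑ (12 st, q0=0, F={6}): 0:6→1,z→2,0→3 1:6→4,z→2,0→5 2:6→2,z→2,0→6 3:6→7,z→8,0→3 4:6→4,z→2,0→8 5:6→5,z→9,0→6 6:6→6,z→6,0→6 7:6→10,z→8,0→5 8:6→6,z→9,0→6 9:6→6,z→11,0→6 10:6→10,z→8,0→8 11:6→6,z→6,0→6 (ε-aug+det+¬).
'z0': N↓-sim [29, 20, 15] end={s1,s10,s14,s17,s18,s19,s23,s24,s25,s26,s27,s28,…} ∉↓L; 2/2 deletions ∈↓L.
'600': |S_i|=[29, 26, 20, 15] end={s1,s10,s14,s17,s18,s19,s23,s24,s25,s26,s27,s28,…} — reject; 3/3 single-dels accept.
'0z6': run [29, 25, 19, 15] end={s1,s10,s13,s14,s17,s18,s19,s23,s24,s25,s26,s27,…} rej; 3/3 single-dels accept.
'6606': |S_i|=[29, 26, 24, 19, 15] end={s1,s10,s13,s14,s17,s18,s19,s23,s24,s25,s26,s27,…} rej; 4/4 single-dels accept.
'60zzz': N↓-sim [29, 26, 20, 18, 16, 14] end={s1,s10,s14,s17,s18,s19,s23,s24,s25,s26,s27,s28,…} rej; 5/5 del acc.
'0zzzz': run [29, 25, 19, 18, 16, 14] end={s1,s10,s14,s17,s18,s19,s23,s24,s25,s26,s27,s28,…} — reject; 5/5 deletions ∈↓L.
6 words, ⪯-incomp.

Antichain: [z0, 600, 0z6, 6606, 60zzz, 0zzzz].


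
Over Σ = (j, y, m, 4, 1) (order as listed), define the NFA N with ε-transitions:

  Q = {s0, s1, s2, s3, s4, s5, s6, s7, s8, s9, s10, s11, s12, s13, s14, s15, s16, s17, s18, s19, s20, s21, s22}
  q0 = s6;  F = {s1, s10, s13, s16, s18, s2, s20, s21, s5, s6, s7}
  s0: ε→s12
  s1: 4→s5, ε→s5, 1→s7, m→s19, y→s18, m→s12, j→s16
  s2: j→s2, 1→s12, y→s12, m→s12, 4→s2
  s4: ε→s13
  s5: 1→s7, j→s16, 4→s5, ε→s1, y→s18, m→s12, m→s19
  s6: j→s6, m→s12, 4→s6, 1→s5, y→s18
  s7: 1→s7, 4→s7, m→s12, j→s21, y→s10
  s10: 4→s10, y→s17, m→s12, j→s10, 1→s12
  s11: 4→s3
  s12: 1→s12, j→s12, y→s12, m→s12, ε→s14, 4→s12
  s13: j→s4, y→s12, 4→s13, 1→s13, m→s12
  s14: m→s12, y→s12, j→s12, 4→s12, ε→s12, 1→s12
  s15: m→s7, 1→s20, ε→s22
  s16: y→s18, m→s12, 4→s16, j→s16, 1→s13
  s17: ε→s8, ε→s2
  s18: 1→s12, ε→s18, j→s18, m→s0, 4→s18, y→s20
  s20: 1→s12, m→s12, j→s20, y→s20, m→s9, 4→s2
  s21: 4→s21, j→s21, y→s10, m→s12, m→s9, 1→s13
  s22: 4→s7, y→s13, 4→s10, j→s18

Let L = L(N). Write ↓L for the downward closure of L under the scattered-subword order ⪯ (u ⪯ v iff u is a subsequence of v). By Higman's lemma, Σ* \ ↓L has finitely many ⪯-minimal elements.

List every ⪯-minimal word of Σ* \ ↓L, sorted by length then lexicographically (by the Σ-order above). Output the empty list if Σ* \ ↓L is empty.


A = [m, y1, yy4y, 1j1y, 11yyy].

|Q|=23, |F|=11, |δ|=86 (10 ε).
min D↑ (11 st, q0=0, F={2}): 0:j→0,y→1,m→2,4→0,1→3 1:j→1,y→4,m→2,4→1,1→2 2:j→2,y→2,m→2,4→2,1→2 3:j→5,y→1,m→2,4→3,1→6 4:j→4,y→4,m→2,4→7,1→2 5:j→5,y→1,m→2,4→5,1→8 6:j→9,y→10,m→2,4→6,1→6 7:j→7,y→2,m→2,4→7,1→2 8:j→8,y→2,m→2,4→8,1→8 9:j→9,y→10,m→2,4→9,1→8 10:j→10,y→7,m→2,4→10,1→2 (ε-aug+det+¬).
'm': |S_i|=[19, 5] end={s0,s12,s14,s19,s9} ∉↓L; 1/1 deletions ∈↓L.
'y1': N↓-sim [19, 10, 2] end={s12,s14} ∉↓L; 2/2 deletions ∈↓L.
'yy4y': run [19, 10, 7, 3, 2] end={s12,s14} — reject; 4/4 del acc.
'1j1y': N↓-sim [19, 18, 14, 4, 2] end={s12,s14} rej; 4/4 deletions ∈↓L.
'11yyy': |S_i|=[19, 18, 11, 6, 5, 2] end={s12,s14} — reject; 5/5 single-dels accept.
5 words, ⪯-incomp.


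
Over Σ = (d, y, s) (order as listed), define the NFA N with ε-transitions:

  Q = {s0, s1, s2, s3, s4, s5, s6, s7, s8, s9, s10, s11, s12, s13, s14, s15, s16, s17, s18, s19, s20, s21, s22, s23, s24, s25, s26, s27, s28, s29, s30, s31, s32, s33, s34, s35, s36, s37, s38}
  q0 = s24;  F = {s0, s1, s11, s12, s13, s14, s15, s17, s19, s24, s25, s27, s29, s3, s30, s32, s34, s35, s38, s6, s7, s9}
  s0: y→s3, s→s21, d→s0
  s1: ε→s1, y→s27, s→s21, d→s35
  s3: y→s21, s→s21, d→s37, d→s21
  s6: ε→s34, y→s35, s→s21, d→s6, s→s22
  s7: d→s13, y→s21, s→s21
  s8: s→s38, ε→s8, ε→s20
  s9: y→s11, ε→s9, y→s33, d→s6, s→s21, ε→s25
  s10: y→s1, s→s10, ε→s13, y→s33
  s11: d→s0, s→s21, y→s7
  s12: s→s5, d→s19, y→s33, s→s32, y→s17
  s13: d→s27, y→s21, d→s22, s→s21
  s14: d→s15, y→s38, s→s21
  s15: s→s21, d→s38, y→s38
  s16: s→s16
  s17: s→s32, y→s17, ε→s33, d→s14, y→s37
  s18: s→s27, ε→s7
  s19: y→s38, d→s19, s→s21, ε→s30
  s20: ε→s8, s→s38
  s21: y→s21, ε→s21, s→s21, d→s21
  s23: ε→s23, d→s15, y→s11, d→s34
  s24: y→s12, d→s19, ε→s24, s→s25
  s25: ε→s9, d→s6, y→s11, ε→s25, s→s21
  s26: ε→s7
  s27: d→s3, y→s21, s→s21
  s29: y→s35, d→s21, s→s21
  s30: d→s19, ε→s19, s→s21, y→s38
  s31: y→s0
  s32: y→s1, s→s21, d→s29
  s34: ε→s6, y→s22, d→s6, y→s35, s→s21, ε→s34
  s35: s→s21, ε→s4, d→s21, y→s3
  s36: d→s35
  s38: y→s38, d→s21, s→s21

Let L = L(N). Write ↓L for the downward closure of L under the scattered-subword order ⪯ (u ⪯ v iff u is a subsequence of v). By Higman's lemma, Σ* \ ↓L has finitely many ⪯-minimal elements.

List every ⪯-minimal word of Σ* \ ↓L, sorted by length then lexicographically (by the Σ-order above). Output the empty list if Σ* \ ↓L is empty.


|Q|=39, |F|=22, |δ|=110 (21 ε).
min D↑ (20 st, q0=0, F={5}): 0:d→1,y→2,s→3 1:d→1,y→4,s→5 2:d→1,y→6,s→7 3:d→8,y→9,s→5 4:d→5,y→4,s→5 5:d→5,y→5,s→5 6:d→10,y→6,s→7 7:d→11,y→12,s→5 8:d→8,y→13,s→5 9:d→14,y→15,s→5 10:d→16,y→4,s→5 11:d→5,y→13,s→5 12:d→13,y→17,s→5 13:d→5,y→18,s→5 14:d→14,y→18,s→5 15:d→19,y→5,s→5 16:d→4,y→4,s→5 17:d→18,y→5,s→5 18:d→5,y→5,s→5 19:d→17,y→5,s→5.
'ds': N↓-sim [28, 17, 2] end={s21,s22} ∉↓L; 2/2 del acc.
'ss': |S_i|=[28, 20, 2] end={s21,s22} — reject; 2/2 single-dels accept.
'dyd': run [28, 17, 7, 2] end={s21,s37} rej; 3/3 single-dels accept.
'ysdd': run [28, 23, 10, 6, 2] end={s21,s37} — reject; 4/4 del acc.
'syyy': run [28, 20, 13, 7, 1] end={s21} rej; 4/4 del acc.
'yydddd': N↓-sim [28, 23, 17, 12, 7, 4, 2] end={s21,s37} rej; 6/6 single-dels accept.
6 minimals (antichain).

Antichain: [ds, ss, dyd, ysdd, syyy, yydddd].


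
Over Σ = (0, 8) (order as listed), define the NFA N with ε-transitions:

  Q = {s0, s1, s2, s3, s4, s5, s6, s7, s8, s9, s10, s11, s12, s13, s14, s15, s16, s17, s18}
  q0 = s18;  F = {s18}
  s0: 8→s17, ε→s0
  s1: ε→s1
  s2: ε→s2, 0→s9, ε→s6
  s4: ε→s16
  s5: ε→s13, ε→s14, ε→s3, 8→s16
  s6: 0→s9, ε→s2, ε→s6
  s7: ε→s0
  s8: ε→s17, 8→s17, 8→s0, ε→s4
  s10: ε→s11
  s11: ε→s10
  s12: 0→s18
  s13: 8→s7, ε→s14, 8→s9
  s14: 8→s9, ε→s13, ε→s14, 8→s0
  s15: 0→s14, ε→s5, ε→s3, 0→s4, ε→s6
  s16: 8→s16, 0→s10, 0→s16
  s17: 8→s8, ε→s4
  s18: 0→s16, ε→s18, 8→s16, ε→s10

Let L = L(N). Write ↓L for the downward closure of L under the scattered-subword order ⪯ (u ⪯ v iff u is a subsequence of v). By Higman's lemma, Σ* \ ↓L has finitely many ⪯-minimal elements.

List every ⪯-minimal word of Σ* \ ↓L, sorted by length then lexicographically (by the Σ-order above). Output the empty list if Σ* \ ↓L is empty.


|Q|=19, |F|=1, |δ|=43 (24 ε).
min D↑ (2 st, q0=0, F={1}): 0:0→1,8→1 1:0→1,8→1.
'0': |S_i|=[4, 3] end={s10,s11,s16} — reject; 1/1 deletions ∈↓L.
'8': run [4, 3] end={s10,s11,s16} rej; 1/1 single-dels accept.
2 words, ⪯-incomp.

Antichain: [0, 8].


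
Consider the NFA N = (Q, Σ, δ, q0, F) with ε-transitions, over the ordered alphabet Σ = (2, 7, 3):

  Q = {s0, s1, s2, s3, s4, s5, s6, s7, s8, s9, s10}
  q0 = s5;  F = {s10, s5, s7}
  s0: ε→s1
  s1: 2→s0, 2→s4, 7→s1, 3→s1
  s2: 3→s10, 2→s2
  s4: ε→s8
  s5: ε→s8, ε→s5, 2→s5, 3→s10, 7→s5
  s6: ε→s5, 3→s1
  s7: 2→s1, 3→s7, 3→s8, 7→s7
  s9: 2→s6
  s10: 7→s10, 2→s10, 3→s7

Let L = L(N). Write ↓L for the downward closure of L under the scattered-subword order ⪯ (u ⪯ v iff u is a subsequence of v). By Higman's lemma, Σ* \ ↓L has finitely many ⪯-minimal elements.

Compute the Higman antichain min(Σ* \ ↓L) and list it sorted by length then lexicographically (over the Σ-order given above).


|Q|=11, |F|=3, |δ|=23 (5 ε).
min D↑ (4 st, q0=0, F={3}): 0:2→0,7→0,3→1 1:2→1,7→1,3→2 2:2→3,7→2,3→2 3:2→3,7→3,3→3 (ε-aug+det+¬).
'332': N↓-sim [7, 6, 5, 4] end={s0,s1,s4,s8} rej; 3/3 deletions ∈↓L.
1 minimals (antichain).

min(Σ*\↓L) = [332].


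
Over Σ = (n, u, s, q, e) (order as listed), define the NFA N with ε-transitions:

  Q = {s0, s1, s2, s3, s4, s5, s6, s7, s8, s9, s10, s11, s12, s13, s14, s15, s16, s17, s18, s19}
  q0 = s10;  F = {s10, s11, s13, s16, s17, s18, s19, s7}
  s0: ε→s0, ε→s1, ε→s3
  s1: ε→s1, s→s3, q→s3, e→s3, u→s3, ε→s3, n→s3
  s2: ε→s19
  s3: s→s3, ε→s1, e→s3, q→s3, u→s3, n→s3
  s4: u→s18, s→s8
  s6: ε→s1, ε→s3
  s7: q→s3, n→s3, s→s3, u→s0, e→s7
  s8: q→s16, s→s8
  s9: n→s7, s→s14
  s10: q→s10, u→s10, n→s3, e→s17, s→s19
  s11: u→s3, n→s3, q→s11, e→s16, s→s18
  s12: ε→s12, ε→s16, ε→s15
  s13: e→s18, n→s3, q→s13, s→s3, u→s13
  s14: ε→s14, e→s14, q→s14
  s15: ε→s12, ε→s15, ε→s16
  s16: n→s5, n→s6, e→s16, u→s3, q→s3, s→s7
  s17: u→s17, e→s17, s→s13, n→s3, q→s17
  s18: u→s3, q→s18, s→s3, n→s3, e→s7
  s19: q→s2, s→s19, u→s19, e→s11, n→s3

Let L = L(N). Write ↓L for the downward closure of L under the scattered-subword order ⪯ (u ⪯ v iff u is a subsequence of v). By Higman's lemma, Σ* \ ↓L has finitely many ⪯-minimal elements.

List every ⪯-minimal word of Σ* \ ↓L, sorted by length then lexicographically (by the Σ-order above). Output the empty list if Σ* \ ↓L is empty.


|Q|=20, |F|=8, |δ|=75 (16 ε).
min D↑ (9 st, q0=0, F={1}): 0:n→1,u→0,s→2,q→0,e→3 1:n→1,u→1,s→1,q→1,e→1 2:n→1,u→2,s→2,q→2,e→4 3:n→1,u→3,s→5,q→3,e→3 4:n→1,u→1,s→6,q→4,e→7 5:n→1,u→5,s→1,q→5,e→6 6:n→1,u→1,s→1,q→6,e→8 7:n→1,u→1,s→8,q→1,e→7 8:n→1,u→1,s→1,q→1,e→8.
'n': run [14, 4] end={s1,s3,s5,s6} — reject; 1/1 deletions ∈↓L.
'seu': |S_i|=[14, 12, 9, 3] end={s0,s1,s3} rej; 3/3 single-dels accept.
'ess': |S_i|=[14, 11, 6, 2] end={s1,s3} — reject; 3/3 deletions ∈↓L.
'seeq': N↓-sim [14, 12, 9, 7, 2] end={s1,s3} rej; 4/4 deletions ∈↓L.
4 words, ⪯-incomp.

Antichain: [n, seu, ess, seeq].


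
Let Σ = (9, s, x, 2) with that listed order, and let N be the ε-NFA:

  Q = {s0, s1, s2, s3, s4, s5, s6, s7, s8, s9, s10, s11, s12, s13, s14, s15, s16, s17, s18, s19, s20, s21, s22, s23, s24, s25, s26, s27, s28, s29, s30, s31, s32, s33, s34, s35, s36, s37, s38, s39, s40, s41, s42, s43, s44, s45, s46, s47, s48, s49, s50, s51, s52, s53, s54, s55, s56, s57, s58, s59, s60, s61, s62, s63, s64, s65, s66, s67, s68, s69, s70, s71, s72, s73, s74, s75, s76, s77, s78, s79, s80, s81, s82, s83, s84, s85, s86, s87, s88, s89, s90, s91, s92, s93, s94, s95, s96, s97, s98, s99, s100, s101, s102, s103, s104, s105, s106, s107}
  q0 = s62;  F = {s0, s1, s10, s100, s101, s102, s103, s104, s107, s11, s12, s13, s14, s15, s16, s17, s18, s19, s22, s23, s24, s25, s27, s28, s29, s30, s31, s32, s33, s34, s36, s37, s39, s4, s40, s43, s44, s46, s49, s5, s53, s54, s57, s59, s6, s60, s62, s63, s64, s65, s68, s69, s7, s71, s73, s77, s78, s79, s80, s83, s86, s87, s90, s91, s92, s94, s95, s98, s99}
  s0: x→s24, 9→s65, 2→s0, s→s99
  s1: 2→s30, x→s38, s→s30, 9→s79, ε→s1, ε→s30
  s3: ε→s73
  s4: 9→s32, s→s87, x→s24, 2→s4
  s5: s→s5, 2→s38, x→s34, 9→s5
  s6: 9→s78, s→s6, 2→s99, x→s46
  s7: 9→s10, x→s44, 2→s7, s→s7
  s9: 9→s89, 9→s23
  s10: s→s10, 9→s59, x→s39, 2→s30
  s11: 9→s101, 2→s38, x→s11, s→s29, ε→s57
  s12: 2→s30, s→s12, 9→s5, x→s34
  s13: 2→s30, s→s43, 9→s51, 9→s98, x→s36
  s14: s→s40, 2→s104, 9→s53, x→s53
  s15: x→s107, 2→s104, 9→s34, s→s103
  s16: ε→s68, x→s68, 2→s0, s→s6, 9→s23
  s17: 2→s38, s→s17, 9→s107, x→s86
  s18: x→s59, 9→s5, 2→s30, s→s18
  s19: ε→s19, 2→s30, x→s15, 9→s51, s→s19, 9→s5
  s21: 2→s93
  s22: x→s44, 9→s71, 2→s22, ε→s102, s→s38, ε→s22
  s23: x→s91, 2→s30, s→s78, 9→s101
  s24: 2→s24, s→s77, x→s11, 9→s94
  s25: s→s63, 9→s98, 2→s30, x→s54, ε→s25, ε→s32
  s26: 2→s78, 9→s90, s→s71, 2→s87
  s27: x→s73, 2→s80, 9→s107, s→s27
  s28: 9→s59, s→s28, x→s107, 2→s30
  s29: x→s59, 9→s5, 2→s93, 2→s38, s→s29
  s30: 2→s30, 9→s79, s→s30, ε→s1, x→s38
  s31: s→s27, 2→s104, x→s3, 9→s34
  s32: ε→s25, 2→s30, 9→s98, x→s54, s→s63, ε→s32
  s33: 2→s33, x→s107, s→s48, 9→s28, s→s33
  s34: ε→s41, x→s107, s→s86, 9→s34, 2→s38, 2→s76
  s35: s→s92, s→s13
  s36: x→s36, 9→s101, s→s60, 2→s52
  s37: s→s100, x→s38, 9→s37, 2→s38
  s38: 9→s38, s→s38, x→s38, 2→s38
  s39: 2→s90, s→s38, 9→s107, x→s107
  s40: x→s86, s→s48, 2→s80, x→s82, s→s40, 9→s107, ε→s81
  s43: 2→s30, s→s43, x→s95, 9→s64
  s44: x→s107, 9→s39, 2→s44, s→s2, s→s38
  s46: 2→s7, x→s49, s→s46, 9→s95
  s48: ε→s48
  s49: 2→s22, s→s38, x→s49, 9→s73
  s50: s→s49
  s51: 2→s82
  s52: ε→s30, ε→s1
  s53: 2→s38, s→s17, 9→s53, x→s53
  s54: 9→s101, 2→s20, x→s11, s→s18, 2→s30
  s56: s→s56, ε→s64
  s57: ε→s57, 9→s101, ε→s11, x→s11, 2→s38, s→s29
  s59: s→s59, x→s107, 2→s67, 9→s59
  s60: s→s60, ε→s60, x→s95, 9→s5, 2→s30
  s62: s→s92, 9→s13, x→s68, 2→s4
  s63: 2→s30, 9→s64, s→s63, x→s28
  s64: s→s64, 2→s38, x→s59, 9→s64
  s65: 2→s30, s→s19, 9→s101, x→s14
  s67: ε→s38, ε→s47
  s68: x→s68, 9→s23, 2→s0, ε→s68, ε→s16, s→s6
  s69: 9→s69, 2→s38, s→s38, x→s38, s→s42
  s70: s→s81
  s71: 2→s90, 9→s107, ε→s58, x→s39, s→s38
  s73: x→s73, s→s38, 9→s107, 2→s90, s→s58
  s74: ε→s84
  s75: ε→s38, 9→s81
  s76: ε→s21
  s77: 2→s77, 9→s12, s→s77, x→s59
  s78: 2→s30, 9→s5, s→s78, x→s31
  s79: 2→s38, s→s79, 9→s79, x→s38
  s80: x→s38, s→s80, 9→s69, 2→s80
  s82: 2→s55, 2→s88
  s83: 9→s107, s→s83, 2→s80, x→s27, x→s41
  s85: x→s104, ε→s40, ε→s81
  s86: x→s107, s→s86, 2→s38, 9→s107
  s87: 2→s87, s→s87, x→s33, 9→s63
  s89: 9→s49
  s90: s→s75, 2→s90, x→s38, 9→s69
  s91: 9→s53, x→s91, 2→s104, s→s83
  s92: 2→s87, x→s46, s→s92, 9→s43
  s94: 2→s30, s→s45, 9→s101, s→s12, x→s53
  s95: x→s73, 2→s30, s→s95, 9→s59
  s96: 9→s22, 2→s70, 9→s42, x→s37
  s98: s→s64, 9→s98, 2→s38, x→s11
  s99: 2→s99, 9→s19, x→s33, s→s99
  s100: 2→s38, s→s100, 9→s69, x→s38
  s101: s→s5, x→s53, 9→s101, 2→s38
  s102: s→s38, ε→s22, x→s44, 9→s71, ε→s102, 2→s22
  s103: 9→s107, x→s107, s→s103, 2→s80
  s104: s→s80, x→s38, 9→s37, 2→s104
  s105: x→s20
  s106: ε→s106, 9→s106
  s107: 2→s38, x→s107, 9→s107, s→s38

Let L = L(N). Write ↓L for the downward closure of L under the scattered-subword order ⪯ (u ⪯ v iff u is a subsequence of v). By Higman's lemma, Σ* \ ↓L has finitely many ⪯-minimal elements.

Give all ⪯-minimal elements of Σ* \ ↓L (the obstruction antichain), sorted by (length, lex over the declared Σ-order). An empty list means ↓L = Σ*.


|Q|=108, |F|=69, |δ|=352 (35 ε).
min D↑ (65 st, q0=0, F={18}): 0:9→1,s→2,x→3,2→4 1:9→5,s→6,x→7,2→8 2:9→6,s→2,x→9,2→10 3:9→11,s→12,x→3,2→13 4:9→14,s→10,x→15,2→4 5:9→5,s→16,x→17,2→18 6:9→16,s→6,x→19,2→8 7:9→20,s→21,x→7,2→8 8:9→22,s→8,x→18,2→8 9:9→19,s→9,x→23,2→24 10:9→25,s→10,x→26,2→10 11:9→20,s→27,x→28,2→8 12:9→27,s→12,x→9,2→29 13:9→30,s→29,x→15,2→13 14:9→5,s→25,x→31,2→8 15:9→32,s→33,x→17,2→15 16:9→16,s→16,x→34,2→18 17:9→20,s→35,x→17,2→18 18:9→18,s→18,x→18,2→18 19:9→34,s→19,x→36,2→8 20:9→20,s→37,x→38,2→18 21:9→37,s→21,x→19,2→8 22:9→22,s→22,x→18,2→18 23:9→36,s→18,x→23,2→39 24:9→40,s→24,x→41,2→24 25:9→16,s→25,x→42,2→8 26:9→42,s→26,x→43,2→26 27:9→37,s→27,x→44,2→8 28:9→38,s→45,x→28,2→46 29:9→47,s→29,x→26,2→29 30:9→20,s→47,x→48,2→8 31:9→20,s→49,x→17,2→8 32:9→20,s→50,x→38,2→8 33:9→50,s→33,x→34,2→33 34:9→34,s→34,x→43,2→18 35:9→37,s→35,x→34,2→18 36:9→43,s→18,x→36,2→51 37:9→37,s→37,x→52,2→18 38:9→38,s→53,x→38,2→18 39:9→54,s→18,x→41,2→39 40:9→34,s→40,x→55,2→8 41:9→55,s→18,x→43,2→41 42:9→34,s→42,x→43,2→8 43:9→43,s→18,x→43,2→18 44:9→52,s→56,x→36,2→46 45:9→43,s→45,x→56,2→57 46:9→58,s→57,x→18,2→46 47:9→37,s→47,x→59,2→8 48:9→38,s→60,x→38,2→46 49:9→37,s→49,x→34,2→8 50:9→37,s→50,x→52,2→8 51:9→61,s→18,x→18,2→51 52:9→52,s→62,x→43,2→18 53:9→43,s→53,x→62,2→18 54:9→43,s→18,x→55,2→51 55:9→43,s→18,x→43,2→51 56:9→43,s→56,x→36,2→57 57:9→61,s→57,x→18,2→57 58:9→58,s→63,x→18,2→18 59:9→52,s→64,x→43,2→46 60:9→43,s→60,x→62,2→57 61:9→61,s→18,x→18,2→18 62:9→43,s→62,x→43,2→18 63:9→61,s→63,x→18,2→18 64:9→43,s→64,x→43,2→57.
'992': N↓-sim [90, 71, 30, 9] end={s21,s38,s47,s55,s67,s76,s82,s88,s93} rej; 3/3 del acc.
'92x': |S_i|=[90, 71, 23, 1] end={s38} rej; 3/3 del acc.
'sxxs': |S_i|=[90, 67, 47, 17, 6] end={s2,s38,s42,s58,s75,s81} rej; 4/4 deletions ∈↓L.
'2xx2': N↓-sim [90, 70, 51, 21, 8] end={s21,s38,s47,s55,s67,s76,s88,s93} — reject; 4/4 single-dels accept.
'x9xs9s': run [90, 79, 55, 35, 22, 5, 2] end={s38,s42} rej; 6/6 single-dels accept.
5 obstructions.

Antichain: [992, 92x, sxxs, 2xx2, x9xs9s].


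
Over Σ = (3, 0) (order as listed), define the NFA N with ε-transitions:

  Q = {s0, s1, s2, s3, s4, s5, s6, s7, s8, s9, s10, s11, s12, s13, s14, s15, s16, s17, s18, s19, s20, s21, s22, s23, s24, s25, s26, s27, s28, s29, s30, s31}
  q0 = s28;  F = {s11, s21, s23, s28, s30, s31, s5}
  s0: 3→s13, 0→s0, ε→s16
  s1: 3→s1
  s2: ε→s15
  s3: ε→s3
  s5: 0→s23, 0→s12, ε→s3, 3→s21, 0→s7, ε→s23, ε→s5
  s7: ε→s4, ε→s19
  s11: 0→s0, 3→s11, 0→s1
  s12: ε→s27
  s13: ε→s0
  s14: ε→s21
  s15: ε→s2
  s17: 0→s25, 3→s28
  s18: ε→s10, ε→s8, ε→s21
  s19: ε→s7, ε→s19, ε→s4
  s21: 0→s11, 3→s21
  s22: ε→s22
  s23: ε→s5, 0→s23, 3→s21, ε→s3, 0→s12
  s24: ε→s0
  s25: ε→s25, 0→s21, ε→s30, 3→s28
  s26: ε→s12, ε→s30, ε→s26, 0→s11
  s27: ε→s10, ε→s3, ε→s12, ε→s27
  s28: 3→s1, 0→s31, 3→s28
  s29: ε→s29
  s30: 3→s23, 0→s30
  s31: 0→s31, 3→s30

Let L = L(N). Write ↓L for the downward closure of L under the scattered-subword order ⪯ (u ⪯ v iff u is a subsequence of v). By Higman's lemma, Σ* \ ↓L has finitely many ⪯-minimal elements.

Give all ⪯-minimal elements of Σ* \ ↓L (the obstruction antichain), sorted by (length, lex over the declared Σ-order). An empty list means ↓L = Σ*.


|Q|=32, |F|=7, |δ|=59 (32 ε).
min D↑ (7 st, q0=0, F={6}): 0:3→0,0→1 1:3→2,0→1 2:3→3,0→2 3:3→4,0→3 4:3→4,0→5 5:3→5,0→6 6:3→6,0→6 [Hopcroft].
'033300': run [18, 17, 16, 15, 6, 5, 4] end={s0,s1,s13,s16} — reject; 6/6 deletions ∈↓L.
1 minimals (antichain).

A = [033300].
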